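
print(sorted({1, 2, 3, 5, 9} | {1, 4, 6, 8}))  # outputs [1, 2, 3, 4, 5, 6, 8, 9]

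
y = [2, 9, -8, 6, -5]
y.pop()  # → -5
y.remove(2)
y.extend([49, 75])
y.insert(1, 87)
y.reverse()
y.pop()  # 9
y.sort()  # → [-8, 6, 49, 75, 87]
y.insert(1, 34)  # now [-8, 34, 6, 49, 75, 87]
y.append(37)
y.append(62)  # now [-8, 34, 6, 49, 75, 87, 37, 62]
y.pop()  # 62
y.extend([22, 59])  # [-8, 34, 6, 49, 75, 87, 37, 22, 59]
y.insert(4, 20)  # [-8, 34, 6, 49, 20, 75, 87, 37, 22, 59]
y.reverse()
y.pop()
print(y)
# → [59, 22, 37, 87, 75, 20, 49, 6, 34]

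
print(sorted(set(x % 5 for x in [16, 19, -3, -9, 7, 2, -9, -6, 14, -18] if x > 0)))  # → [1, 2, 4]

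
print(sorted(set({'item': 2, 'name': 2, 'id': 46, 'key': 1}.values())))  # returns [1, 2, 46]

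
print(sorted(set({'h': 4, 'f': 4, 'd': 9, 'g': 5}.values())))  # [4, 5, 9]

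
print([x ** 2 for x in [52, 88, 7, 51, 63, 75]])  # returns [2704, 7744, 49, 2601, 3969, 5625]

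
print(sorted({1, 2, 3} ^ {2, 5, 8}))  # [1, 3, 5, 8]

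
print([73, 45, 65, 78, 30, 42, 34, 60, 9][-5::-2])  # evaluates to [30, 65, 73]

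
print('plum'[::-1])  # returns mulp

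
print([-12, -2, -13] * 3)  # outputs [-12, -2, -13, -12, -2, -13, -12, -2, -13]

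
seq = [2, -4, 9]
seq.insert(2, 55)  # [2, -4, 55, 9]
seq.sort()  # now [-4, 2, 9, 55]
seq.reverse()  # [55, 9, 2, -4]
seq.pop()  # -4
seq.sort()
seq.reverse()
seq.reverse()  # [2, 9, 55]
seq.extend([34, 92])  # [2, 9, 55, 34, 92]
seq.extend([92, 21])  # [2, 9, 55, 34, 92, 92, 21]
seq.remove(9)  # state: [2, 55, 34, 92, 92, 21]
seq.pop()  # 21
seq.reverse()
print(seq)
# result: [92, 92, 34, 55, 2]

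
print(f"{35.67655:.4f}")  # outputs 35.6765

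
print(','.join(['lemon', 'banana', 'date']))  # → lemon,banana,date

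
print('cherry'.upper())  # CHERRY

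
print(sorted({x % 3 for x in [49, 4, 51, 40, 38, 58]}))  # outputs [0, 1, 2]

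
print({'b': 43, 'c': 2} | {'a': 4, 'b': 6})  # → {'b': 6, 'c': 2, 'a': 4}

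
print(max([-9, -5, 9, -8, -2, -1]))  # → 9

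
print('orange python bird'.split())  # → ['orange', 'python', 'bird']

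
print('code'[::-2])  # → eo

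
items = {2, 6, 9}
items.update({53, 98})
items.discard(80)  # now {2, 6, 9, 53, 98}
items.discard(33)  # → {2, 6, 9, 53, 98}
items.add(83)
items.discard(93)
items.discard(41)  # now {2, 6, 9, 53, 83, 98}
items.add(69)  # {2, 6, 9, 53, 69, 83, 98}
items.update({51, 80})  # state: {2, 6, 9, 51, 53, 69, 80, 83, 98}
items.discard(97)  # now {2, 6, 9, 51, 53, 69, 80, 83, 98}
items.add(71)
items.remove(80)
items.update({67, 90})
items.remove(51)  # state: {2, 6, 9, 53, 67, 69, 71, 83, 90, 98}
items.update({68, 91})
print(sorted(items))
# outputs [2, 6, 9, 53, 67, 68, 69, 71, 83, 90, 91, 98]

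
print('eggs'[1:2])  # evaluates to g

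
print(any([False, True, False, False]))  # True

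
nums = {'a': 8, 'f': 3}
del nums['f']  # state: {'a': 8}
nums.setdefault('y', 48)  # 48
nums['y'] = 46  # {'a': 8, 'y': 46}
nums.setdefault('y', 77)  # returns 46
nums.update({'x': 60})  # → {'a': 8, 'y': 46, 'x': 60}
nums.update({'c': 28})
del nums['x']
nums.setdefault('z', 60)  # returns 60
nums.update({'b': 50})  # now {'a': 8, 'y': 46, 'c': 28, 'z': 60, 'b': 50}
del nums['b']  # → {'a': 8, 'y': 46, 'c': 28, 'z': 60}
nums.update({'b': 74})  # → {'a': 8, 'y': 46, 'c': 28, 'z': 60, 'b': 74}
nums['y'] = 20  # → {'a': 8, 'y': 20, 'c': 28, 'z': 60, 'b': 74}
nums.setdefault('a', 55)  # 8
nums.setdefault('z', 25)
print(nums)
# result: {'a': 8, 'y': 20, 'c': 28, 'z': 60, 'b': 74}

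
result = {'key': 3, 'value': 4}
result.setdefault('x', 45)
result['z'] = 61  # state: {'key': 3, 'value': 4, 'x': 45, 'z': 61}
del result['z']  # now {'key': 3, 'value': 4, 'x': 45}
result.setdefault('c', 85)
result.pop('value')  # 4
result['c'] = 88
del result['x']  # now {'key': 3, 'c': 88}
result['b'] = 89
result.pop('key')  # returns 3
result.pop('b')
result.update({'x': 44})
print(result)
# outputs {'c': 88, 'x': 44}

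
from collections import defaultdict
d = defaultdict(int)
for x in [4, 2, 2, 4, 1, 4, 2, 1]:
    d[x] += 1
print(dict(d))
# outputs {4: 3, 2: 3, 1: 2}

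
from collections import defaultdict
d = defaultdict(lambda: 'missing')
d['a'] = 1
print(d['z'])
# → missing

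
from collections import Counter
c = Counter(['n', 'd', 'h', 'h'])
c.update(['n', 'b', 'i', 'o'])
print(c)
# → Counter({'n': 2, 'h': 2, 'd': 1, 'b': 1, 'i': 1, 'o': 1})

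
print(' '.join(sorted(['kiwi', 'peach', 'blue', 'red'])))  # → blue kiwi peach red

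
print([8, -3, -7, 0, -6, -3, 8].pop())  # 8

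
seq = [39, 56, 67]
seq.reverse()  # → [67, 56, 39]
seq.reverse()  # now [39, 56, 67]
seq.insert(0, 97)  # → [97, 39, 56, 67]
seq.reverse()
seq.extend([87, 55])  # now [67, 56, 39, 97, 87, 55]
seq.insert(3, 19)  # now [67, 56, 39, 19, 97, 87, 55]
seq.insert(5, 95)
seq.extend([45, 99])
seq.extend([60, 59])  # [67, 56, 39, 19, 97, 95, 87, 55, 45, 99, 60, 59]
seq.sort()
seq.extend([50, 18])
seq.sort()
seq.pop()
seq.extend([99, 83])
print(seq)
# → [18, 19, 39, 45, 50, 55, 56, 59, 60, 67, 87, 95, 97, 99, 83]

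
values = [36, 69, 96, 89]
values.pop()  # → 89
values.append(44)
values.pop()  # 44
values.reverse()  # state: [96, 69, 36]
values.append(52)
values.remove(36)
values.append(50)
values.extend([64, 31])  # [96, 69, 52, 50, 64, 31]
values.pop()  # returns 31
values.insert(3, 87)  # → [96, 69, 52, 87, 50, 64]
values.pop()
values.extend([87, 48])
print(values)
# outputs [96, 69, 52, 87, 50, 87, 48]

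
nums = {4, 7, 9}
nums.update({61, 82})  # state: {4, 7, 9, 61, 82}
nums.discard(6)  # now {4, 7, 9, 61, 82}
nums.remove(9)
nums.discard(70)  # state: {4, 7, 61, 82}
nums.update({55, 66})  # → {4, 7, 55, 61, 66, 82}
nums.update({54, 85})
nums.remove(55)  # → {4, 7, 54, 61, 66, 82, 85}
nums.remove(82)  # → {4, 7, 54, 61, 66, 85}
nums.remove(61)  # {4, 7, 54, 66, 85}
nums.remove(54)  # {4, 7, 66, 85}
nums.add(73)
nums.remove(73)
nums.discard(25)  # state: {4, 7, 66, 85}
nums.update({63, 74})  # {4, 7, 63, 66, 74, 85}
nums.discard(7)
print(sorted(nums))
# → [4, 63, 66, 74, 85]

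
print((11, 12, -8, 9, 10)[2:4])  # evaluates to (-8, 9)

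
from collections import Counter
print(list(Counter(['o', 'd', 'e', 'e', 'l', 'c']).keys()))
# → ['o', 'd', 'e', 'l', 'c']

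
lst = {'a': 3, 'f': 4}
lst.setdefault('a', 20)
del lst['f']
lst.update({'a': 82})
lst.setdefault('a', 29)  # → 82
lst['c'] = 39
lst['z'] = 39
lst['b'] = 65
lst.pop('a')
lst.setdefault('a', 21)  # 21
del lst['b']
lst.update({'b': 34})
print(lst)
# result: {'c': 39, 'z': 39, 'a': 21, 'b': 34}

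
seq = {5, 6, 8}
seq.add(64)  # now {5, 6, 8, 64}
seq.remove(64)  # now {5, 6, 8}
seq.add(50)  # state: {5, 6, 8, 50}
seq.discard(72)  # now {5, 6, 8, 50}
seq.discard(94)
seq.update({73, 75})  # {5, 6, 8, 50, 73, 75}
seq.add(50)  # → {5, 6, 8, 50, 73, 75}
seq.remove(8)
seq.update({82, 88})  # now {5, 6, 50, 73, 75, 82, 88}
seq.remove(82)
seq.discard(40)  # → {5, 6, 50, 73, 75, 88}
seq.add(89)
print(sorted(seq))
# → [5, 6, 50, 73, 75, 88, 89]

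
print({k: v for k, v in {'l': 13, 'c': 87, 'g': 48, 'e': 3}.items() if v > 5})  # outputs {'l': 13, 'c': 87, 'g': 48}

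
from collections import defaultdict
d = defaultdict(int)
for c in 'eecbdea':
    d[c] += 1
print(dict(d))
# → {'e': 3, 'c': 1, 'b': 1, 'd': 1, 'a': 1}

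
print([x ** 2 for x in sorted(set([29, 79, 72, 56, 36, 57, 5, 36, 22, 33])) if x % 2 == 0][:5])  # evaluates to [484, 1296, 3136, 5184]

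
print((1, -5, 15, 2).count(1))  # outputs 1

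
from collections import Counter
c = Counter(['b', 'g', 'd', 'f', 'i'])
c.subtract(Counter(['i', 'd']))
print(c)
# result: Counter({'b': 1, 'g': 1, 'f': 1, 'd': 0, 'i': 0})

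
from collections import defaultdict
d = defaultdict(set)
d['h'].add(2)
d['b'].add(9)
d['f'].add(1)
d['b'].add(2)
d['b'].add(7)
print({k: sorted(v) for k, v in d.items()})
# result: {'h': [2], 'b': [2, 7, 9], 'f': [1]}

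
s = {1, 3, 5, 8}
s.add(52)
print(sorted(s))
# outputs [1, 3, 5, 8, 52]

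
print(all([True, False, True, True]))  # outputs False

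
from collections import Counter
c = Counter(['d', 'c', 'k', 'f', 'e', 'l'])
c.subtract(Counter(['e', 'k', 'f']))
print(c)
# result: Counter({'d': 1, 'c': 1, 'l': 1, 'k': 0, 'f': 0, 'e': 0})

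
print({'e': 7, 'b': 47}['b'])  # 47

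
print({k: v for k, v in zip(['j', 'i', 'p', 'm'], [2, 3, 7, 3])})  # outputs {'j': 2, 'i': 3, 'p': 7, 'm': 3}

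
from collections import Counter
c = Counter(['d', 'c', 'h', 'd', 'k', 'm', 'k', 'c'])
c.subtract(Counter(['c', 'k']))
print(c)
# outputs Counter({'d': 2, 'c': 1, 'h': 1, 'k': 1, 'm': 1})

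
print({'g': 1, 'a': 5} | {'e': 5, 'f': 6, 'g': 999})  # {'g': 999, 'a': 5, 'e': 5, 'f': 6}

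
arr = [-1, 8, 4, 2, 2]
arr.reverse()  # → [2, 2, 4, 8, -1]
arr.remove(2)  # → [2, 4, 8, -1]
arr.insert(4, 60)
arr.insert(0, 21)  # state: [21, 2, 4, 8, -1, 60]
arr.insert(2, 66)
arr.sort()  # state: [-1, 2, 4, 8, 21, 60, 66]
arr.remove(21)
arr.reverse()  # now [66, 60, 8, 4, 2, -1]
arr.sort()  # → [-1, 2, 4, 8, 60, 66]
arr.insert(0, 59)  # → [59, -1, 2, 4, 8, 60, 66]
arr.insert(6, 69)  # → [59, -1, 2, 4, 8, 60, 69, 66]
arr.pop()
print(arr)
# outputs [59, -1, 2, 4, 8, 60, 69]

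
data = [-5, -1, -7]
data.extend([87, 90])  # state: [-5, -1, -7, 87, 90]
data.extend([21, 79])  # [-5, -1, -7, 87, 90, 21, 79]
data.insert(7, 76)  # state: [-5, -1, -7, 87, 90, 21, 79, 76]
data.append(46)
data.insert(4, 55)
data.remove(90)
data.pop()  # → 46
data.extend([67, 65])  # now [-5, -1, -7, 87, 55, 21, 79, 76, 67, 65]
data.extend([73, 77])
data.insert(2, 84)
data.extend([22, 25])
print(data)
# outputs [-5, -1, 84, -7, 87, 55, 21, 79, 76, 67, 65, 73, 77, 22, 25]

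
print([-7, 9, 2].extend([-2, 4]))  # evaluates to None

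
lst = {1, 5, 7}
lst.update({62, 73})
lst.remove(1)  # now {5, 7, 62, 73}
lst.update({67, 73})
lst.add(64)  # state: {5, 7, 62, 64, 67, 73}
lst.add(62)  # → {5, 7, 62, 64, 67, 73}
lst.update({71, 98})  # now {5, 7, 62, 64, 67, 71, 73, 98}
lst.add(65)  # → {5, 7, 62, 64, 65, 67, 71, 73, 98}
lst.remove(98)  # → {5, 7, 62, 64, 65, 67, 71, 73}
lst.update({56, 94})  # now {5, 7, 56, 62, 64, 65, 67, 71, 73, 94}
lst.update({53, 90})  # {5, 7, 53, 56, 62, 64, 65, 67, 71, 73, 90, 94}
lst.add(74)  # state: {5, 7, 53, 56, 62, 64, 65, 67, 71, 73, 74, 90, 94}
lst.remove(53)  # {5, 7, 56, 62, 64, 65, 67, 71, 73, 74, 90, 94}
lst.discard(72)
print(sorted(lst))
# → [5, 7, 56, 62, 64, 65, 67, 71, 73, 74, 90, 94]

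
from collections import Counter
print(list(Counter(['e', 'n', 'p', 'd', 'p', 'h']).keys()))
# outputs ['e', 'n', 'p', 'd', 'h']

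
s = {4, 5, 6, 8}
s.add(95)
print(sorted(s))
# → [4, 5, 6, 8, 95]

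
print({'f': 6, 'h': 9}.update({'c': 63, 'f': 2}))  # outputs None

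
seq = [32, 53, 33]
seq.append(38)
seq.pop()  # 38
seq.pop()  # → 33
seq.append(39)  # [32, 53, 39]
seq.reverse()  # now [39, 53, 32]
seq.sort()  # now [32, 39, 53]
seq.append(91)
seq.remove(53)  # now [32, 39, 91]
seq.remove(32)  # [39, 91]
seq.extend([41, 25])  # [39, 91, 41, 25]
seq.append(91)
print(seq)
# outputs [39, 91, 41, 25, 91]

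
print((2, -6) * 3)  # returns (2, -6, 2, -6, 2, -6)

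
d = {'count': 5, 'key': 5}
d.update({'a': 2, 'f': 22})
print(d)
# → {'count': 5, 'key': 5, 'a': 2, 'f': 22}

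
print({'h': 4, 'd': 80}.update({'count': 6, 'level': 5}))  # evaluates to None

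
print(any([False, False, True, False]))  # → True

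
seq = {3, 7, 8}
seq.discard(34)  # {3, 7, 8}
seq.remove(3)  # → {7, 8}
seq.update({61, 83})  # {7, 8, 61, 83}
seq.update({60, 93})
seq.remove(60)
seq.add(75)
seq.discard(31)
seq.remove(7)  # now {8, 61, 75, 83, 93}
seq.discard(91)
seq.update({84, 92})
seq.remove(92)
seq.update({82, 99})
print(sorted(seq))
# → [8, 61, 75, 82, 83, 84, 93, 99]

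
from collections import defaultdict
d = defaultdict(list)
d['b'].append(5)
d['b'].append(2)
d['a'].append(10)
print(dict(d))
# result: {'b': [5, 2], 'a': [10]}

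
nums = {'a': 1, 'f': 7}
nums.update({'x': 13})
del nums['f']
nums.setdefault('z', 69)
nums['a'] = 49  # {'a': 49, 'x': 13, 'z': 69}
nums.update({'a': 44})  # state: {'a': 44, 'x': 13, 'z': 69}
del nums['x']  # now {'a': 44, 'z': 69}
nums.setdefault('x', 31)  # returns 31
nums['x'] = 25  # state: {'a': 44, 'z': 69, 'x': 25}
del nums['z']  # {'a': 44, 'x': 25}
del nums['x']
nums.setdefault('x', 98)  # 98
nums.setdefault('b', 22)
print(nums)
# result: {'a': 44, 'x': 98, 'b': 22}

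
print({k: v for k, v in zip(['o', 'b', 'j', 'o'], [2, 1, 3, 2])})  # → {'o': 2, 'b': 1, 'j': 3}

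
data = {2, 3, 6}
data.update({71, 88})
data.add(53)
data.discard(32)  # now {2, 3, 6, 53, 71, 88}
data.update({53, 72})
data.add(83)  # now {2, 3, 6, 53, 71, 72, 83, 88}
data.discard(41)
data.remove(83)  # {2, 3, 6, 53, 71, 72, 88}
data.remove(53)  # {2, 3, 6, 71, 72, 88}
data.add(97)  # {2, 3, 6, 71, 72, 88, 97}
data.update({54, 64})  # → {2, 3, 6, 54, 64, 71, 72, 88, 97}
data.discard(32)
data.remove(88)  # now {2, 3, 6, 54, 64, 71, 72, 97}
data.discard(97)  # {2, 3, 6, 54, 64, 71, 72}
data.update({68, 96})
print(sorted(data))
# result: [2, 3, 6, 54, 64, 68, 71, 72, 96]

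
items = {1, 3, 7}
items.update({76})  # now {1, 3, 7, 76}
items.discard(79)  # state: {1, 3, 7, 76}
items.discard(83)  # {1, 3, 7, 76}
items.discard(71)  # {1, 3, 7, 76}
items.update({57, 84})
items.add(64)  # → {1, 3, 7, 57, 64, 76, 84}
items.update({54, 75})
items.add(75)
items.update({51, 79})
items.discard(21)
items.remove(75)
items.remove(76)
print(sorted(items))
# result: [1, 3, 7, 51, 54, 57, 64, 79, 84]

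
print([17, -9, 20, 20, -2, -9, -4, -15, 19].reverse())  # None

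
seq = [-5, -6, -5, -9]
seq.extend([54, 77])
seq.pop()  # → 77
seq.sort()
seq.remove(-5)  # [-9, -6, -5, 54]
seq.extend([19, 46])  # [-9, -6, -5, 54, 19, 46]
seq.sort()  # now [-9, -6, -5, 19, 46, 54]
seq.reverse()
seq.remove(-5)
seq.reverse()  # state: [-9, -6, 19, 46, 54]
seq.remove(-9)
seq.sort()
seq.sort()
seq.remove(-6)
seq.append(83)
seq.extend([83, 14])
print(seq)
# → [19, 46, 54, 83, 83, 14]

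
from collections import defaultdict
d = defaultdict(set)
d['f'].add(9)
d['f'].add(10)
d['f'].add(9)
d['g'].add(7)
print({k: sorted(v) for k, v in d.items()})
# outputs {'f': [9, 10], 'g': [7]}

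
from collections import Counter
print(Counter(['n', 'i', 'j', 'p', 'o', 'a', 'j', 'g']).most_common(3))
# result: [('j', 2), ('n', 1), ('i', 1)]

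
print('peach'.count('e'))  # 1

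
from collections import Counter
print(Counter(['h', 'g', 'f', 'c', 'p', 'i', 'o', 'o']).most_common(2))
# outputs [('o', 2), ('h', 1)]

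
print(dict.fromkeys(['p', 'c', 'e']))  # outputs {'p': None, 'c': None, 'e': None}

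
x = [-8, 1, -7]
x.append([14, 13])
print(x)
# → [-8, 1, -7, [14, 13]]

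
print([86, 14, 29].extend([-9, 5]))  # None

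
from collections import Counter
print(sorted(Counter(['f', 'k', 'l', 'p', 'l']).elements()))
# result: ['f', 'k', 'l', 'l', 'p']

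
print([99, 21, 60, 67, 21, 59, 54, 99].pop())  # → 99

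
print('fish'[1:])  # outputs ish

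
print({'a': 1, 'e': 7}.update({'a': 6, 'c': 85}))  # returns None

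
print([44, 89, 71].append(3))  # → None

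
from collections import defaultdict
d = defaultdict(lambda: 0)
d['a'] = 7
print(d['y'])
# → 0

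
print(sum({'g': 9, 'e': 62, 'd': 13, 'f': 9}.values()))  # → 93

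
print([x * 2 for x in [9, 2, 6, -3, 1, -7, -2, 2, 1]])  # [18, 4, 12, -6, 2, -14, -4, 4, 2]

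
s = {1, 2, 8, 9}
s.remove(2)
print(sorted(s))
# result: [1, 8, 9]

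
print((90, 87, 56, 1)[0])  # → 90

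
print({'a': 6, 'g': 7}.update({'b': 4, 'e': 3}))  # None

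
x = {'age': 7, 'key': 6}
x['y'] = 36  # {'age': 7, 'key': 6, 'y': 36}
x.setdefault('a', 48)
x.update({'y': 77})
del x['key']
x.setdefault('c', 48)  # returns 48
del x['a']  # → {'age': 7, 'y': 77, 'c': 48}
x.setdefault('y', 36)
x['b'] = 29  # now {'age': 7, 'y': 77, 'c': 48, 'b': 29}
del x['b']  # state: {'age': 7, 'y': 77, 'c': 48}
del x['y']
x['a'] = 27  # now {'age': 7, 'c': 48, 'a': 27}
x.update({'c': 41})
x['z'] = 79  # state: {'age': 7, 'c': 41, 'a': 27, 'z': 79}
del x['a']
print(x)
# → {'age': 7, 'c': 41, 'z': 79}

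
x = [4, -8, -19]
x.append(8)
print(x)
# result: [4, -8, -19, 8]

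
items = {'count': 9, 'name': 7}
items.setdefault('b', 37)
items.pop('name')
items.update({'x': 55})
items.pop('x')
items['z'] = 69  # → {'count': 9, 'b': 37, 'z': 69}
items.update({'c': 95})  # {'count': 9, 'b': 37, 'z': 69, 'c': 95}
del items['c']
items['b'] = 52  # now {'count': 9, 'b': 52, 'z': 69}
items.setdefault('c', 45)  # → 45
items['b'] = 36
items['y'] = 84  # {'count': 9, 'b': 36, 'z': 69, 'c': 45, 'y': 84}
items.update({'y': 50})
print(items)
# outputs {'count': 9, 'b': 36, 'z': 69, 'c': 45, 'y': 50}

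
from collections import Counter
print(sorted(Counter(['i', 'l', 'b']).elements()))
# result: ['b', 'i', 'l']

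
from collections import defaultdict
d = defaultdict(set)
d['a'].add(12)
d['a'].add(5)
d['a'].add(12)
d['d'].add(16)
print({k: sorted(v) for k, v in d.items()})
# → {'a': [5, 12], 'd': [16]}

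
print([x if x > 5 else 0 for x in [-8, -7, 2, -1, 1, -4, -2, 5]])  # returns [0, 0, 0, 0, 0, 0, 0, 0]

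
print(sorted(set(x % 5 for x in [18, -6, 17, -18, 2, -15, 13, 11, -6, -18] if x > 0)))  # [1, 2, 3]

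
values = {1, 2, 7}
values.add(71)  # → {1, 2, 7, 71}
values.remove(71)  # {1, 2, 7}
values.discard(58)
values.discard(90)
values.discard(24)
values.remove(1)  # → {2, 7}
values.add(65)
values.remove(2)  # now {7, 65}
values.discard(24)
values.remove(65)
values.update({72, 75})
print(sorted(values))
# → [7, 72, 75]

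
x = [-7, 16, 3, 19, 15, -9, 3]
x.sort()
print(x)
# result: [-9, -7, 3, 3, 15, 16, 19]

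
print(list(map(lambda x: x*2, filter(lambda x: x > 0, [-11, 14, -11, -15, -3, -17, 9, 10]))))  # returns [28, 18, 20]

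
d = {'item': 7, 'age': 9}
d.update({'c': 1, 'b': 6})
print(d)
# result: {'item': 7, 'age': 9, 'c': 1, 'b': 6}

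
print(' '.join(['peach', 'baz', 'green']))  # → peach baz green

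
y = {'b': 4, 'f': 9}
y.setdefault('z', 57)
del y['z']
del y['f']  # {'b': 4}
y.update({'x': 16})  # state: {'b': 4, 'x': 16}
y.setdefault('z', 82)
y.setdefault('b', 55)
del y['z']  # {'b': 4, 'x': 16}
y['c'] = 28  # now {'b': 4, 'x': 16, 'c': 28}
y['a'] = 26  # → {'b': 4, 'x': 16, 'c': 28, 'a': 26}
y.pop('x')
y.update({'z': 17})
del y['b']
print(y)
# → {'c': 28, 'a': 26, 'z': 17}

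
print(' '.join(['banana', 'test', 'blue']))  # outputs banana test blue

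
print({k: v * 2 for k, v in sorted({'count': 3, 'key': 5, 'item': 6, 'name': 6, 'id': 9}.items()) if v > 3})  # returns {'id': 18, 'item': 12, 'key': 10, 'name': 12}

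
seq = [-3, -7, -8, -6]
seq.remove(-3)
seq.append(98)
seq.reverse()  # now [98, -6, -8, -7]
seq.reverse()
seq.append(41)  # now [-7, -8, -6, 98, 41]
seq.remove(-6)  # [-7, -8, 98, 41]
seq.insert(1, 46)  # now [-7, 46, -8, 98, 41]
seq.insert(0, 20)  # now [20, -7, 46, -8, 98, 41]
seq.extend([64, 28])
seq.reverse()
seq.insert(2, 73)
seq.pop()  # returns 20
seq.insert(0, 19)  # [19, 28, 64, 73, 41, 98, -8, 46, -7]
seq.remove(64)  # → [19, 28, 73, 41, 98, -8, 46, -7]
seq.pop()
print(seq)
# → [19, 28, 73, 41, 98, -8, 46]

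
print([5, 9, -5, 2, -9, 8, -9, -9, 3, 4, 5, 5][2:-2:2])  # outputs [-5, -9, -9, 3]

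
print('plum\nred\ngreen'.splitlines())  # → ['plum', 'red', 'green']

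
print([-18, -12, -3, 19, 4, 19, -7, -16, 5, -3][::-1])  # [-3, 5, -16, -7, 19, 4, 19, -3, -12, -18]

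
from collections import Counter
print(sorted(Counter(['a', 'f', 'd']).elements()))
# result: ['a', 'd', 'f']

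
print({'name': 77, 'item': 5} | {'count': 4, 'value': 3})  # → {'name': 77, 'item': 5, 'count': 4, 'value': 3}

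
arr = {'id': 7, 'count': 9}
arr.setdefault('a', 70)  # 70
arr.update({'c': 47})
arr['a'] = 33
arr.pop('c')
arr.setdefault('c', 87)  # 87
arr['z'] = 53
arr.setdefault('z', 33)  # 53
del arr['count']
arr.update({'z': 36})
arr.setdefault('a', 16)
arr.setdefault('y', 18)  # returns 18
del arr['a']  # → {'id': 7, 'c': 87, 'z': 36, 'y': 18}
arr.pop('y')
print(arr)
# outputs {'id': 7, 'c': 87, 'z': 36}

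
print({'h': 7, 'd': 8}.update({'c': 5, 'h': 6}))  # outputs None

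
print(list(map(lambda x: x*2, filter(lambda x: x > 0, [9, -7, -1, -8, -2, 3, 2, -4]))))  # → [18, 6, 4]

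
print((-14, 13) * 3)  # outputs (-14, 13, -14, 13, -14, 13)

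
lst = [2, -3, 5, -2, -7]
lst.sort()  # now [-7, -3, -2, 2, 5]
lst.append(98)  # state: [-7, -3, -2, 2, 5, 98]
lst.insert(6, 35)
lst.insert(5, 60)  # [-7, -3, -2, 2, 5, 60, 98, 35]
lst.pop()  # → 35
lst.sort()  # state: [-7, -3, -2, 2, 5, 60, 98]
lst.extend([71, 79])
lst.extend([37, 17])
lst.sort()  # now [-7, -3, -2, 2, 5, 17, 37, 60, 71, 79, 98]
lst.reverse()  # [98, 79, 71, 60, 37, 17, 5, 2, -2, -3, -7]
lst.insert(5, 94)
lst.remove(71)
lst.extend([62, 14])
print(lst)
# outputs [98, 79, 60, 37, 94, 17, 5, 2, -2, -3, -7, 62, 14]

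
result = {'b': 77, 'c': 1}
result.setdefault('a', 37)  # 37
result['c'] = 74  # {'b': 77, 'c': 74, 'a': 37}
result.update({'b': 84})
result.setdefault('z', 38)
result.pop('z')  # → 38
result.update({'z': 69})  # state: {'b': 84, 'c': 74, 'a': 37, 'z': 69}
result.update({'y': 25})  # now {'b': 84, 'c': 74, 'a': 37, 'z': 69, 'y': 25}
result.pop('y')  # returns 25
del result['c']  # {'b': 84, 'a': 37, 'z': 69}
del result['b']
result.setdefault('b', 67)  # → 67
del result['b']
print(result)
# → {'a': 37, 'z': 69}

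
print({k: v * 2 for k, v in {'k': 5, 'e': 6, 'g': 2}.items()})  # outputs {'k': 10, 'e': 12, 'g': 4}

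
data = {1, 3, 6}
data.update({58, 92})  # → {1, 3, 6, 58, 92}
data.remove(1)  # {3, 6, 58, 92}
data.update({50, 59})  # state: {3, 6, 50, 58, 59, 92}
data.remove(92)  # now {3, 6, 50, 58, 59}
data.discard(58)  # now {3, 6, 50, 59}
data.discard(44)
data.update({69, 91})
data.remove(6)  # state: {3, 50, 59, 69, 91}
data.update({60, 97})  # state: {3, 50, 59, 60, 69, 91, 97}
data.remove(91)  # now {3, 50, 59, 60, 69, 97}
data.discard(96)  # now {3, 50, 59, 60, 69, 97}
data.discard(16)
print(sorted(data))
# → [3, 50, 59, 60, 69, 97]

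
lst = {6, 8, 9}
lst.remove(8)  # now {6, 9}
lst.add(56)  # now {6, 9, 56}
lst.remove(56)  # {6, 9}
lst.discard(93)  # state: {6, 9}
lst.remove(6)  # {9}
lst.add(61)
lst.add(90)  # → {9, 61, 90}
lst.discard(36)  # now {9, 61, 90}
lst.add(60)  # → {9, 60, 61, 90}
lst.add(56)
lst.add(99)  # {9, 56, 60, 61, 90, 99}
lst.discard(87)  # {9, 56, 60, 61, 90, 99}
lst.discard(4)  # {9, 56, 60, 61, 90, 99}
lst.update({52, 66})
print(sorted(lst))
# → [9, 52, 56, 60, 61, 66, 90, 99]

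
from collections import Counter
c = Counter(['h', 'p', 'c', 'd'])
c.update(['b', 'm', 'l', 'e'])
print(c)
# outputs Counter({'h': 1, 'p': 1, 'c': 1, 'd': 1, 'b': 1, 'm': 1, 'l': 1, 'e': 1})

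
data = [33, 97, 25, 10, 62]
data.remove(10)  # [33, 97, 25, 62]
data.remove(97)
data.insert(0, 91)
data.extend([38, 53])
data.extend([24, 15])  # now [91, 33, 25, 62, 38, 53, 24, 15]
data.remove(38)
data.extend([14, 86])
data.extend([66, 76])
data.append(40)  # [91, 33, 25, 62, 53, 24, 15, 14, 86, 66, 76, 40]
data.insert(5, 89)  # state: [91, 33, 25, 62, 53, 89, 24, 15, 14, 86, 66, 76, 40]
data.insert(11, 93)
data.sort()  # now [14, 15, 24, 25, 33, 40, 53, 62, 66, 76, 86, 89, 91, 93]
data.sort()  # [14, 15, 24, 25, 33, 40, 53, 62, 66, 76, 86, 89, 91, 93]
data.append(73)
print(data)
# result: [14, 15, 24, 25, 33, 40, 53, 62, 66, 76, 86, 89, 91, 93, 73]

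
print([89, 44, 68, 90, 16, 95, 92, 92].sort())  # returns None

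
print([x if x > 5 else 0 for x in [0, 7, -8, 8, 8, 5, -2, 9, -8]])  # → [0, 7, 0, 8, 8, 0, 0, 9, 0]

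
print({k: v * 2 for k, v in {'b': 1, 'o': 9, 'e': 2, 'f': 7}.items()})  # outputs {'b': 2, 'o': 18, 'e': 4, 'f': 14}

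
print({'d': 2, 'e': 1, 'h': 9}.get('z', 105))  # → 105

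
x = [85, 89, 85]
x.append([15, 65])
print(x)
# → [85, 89, 85, [15, 65]]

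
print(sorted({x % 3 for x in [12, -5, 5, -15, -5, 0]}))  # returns [0, 1, 2]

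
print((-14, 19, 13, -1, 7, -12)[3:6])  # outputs (-1, 7, -12)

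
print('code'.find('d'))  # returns 2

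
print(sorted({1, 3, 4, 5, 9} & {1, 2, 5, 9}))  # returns [1, 5, 9]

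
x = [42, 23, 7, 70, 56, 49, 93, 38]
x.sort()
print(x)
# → [7, 23, 38, 42, 49, 56, 70, 93]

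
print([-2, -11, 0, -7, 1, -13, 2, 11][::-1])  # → [11, 2, -13, 1, -7, 0, -11, -2]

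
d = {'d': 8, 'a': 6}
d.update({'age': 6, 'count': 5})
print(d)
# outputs {'d': 8, 'a': 6, 'age': 6, 'count': 5}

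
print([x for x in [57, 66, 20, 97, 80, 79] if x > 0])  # [57, 66, 20, 97, 80, 79]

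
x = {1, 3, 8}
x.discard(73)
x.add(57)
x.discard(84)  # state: {1, 3, 8, 57}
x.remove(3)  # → {1, 8, 57}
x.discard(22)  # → {1, 8, 57}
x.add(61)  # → {1, 8, 57, 61}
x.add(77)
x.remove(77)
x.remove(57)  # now {1, 8, 61}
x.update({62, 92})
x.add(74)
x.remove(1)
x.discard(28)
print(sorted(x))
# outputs [8, 61, 62, 74, 92]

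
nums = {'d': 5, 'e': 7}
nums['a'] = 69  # {'d': 5, 'e': 7, 'a': 69}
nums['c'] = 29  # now {'d': 5, 'e': 7, 'a': 69, 'c': 29}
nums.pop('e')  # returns 7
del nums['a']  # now {'d': 5, 'c': 29}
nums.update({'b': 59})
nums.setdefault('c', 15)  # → 29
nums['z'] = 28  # {'d': 5, 'c': 29, 'b': 59, 'z': 28}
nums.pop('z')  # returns 28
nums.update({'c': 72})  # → {'d': 5, 'c': 72, 'b': 59}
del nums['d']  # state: {'c': 72, 'b': 59}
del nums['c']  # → {'b': 59}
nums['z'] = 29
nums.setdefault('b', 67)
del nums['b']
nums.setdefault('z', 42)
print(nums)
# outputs {'z': 29}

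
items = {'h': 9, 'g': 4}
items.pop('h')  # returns 9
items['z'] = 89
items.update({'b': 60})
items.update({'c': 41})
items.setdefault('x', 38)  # 38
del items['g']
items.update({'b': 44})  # {'z': 89, 'b': 44, 'c': 41, 'x': 38}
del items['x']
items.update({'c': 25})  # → {'z': 89, 'b': 44, 'c': 25}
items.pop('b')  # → 44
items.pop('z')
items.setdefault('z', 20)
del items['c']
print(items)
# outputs {'z': 20}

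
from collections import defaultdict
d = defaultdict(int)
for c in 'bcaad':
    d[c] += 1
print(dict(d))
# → {'b': 1, 'c': 1, 'a': 2, 'd': 1}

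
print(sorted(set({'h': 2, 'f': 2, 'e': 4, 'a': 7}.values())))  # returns [2, 4, 7]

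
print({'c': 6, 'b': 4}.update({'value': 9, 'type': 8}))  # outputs None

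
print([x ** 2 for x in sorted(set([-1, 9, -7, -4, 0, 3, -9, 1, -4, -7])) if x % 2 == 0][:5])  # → [16, 0]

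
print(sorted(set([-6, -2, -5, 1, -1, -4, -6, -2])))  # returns [-6, -5, -4, -2, -1, 1]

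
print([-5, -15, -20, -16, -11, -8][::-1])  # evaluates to [-8, -11, -16, -20, -15, -5]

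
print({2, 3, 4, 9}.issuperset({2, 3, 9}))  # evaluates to True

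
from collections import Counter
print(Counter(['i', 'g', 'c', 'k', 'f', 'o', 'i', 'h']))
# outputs Counter({'i': 2, 'g': 1, 'c': 1, 'k': 1, 'f': 1, 'o': 1, 'h': 1})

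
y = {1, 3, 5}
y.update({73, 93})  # {1, 3, 5, 73, 93}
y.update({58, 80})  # {1, 3, 5, 58, 73, 80, 93}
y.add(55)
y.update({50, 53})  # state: {1, 3, 5, 50, 53, 55, 58, 73, 80, 93}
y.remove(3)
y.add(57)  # {1, 5, 50, 53, 55, 57, 58, 73, 80, 93}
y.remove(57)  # {1, 5, 50, 53, 55, 58, 73, 80, 93}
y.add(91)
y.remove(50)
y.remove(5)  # {1, 53, 55, 58, 73, 80, 91, 93}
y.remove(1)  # {53, 55, 58, 73, 80, 91, 93}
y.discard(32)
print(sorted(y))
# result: [53, 55, 58, 73, 80, 91, 93]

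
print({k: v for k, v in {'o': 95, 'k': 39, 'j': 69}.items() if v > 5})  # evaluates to {'o': 95, 'k': 39, 'j': 69}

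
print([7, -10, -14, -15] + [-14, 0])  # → [7, -10, -14, -15, -14, 0]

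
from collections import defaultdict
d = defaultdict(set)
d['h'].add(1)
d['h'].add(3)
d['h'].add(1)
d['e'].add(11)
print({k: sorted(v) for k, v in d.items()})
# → {'h': [1, 3], 'e': [11]}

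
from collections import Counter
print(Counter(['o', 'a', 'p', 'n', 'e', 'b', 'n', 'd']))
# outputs Counter({'n': 2, 'o': 1, 'a': 1, 'p': 1, 'e': 1, 'b': 1, 'd': 1})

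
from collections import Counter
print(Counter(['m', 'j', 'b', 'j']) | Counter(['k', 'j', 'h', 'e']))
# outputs Counter({'j': 2, 'm': 1, 'b': 1, 'k': 1, 'h': 1, 'e': 1})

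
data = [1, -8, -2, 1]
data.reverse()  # [1, -2, -8, 1]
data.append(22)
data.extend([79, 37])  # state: [1, -2, -8, 1, 22, 79, 37]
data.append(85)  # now [1, -2, -8, 1, 22, 79, 37, 85]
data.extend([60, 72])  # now [1, -2, -8, 1, 22, 79, 37, 85, 60, 72]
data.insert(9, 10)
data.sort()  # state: [-8, -2, 1, 1, 10, 22, 37, 60, 72, 79, 85]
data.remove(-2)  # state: [-8, 1, 1, 10, 22, 37, 60, 72, 79, 85]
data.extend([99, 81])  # [-8, 1, 1, 10, 22, 37, 60, 72, 79, 85, 99, 81]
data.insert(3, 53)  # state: [-8, 1, 1, 53, 10, 22, 37, 60, 72, 79, 85, 99, 81]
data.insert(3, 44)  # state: [-8, 1, 1, 44, 53, 10, 22, 37, 60, 72, 79, 85, 99, 81]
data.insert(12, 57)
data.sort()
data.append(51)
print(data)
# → [-8, 1, 1, 10, 22, 37, 44, 53, 57, 60, 72, 79, 81, 85, 99, 51]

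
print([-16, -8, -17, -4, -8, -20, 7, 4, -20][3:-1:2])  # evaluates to [-4, -20, 4]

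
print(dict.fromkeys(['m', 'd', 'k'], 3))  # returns {'m': 3, 'd': 3, 'k': 3}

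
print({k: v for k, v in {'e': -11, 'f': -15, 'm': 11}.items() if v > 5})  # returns {'m': 11}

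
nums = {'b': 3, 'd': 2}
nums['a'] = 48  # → {'b': 3, 'd': 2, 'a': 48}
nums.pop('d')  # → 2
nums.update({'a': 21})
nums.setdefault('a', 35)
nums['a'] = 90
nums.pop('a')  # 90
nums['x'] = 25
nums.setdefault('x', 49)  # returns 25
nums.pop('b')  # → 3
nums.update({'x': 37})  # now {'x': 37}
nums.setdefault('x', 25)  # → 37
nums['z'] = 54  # {'x': 37, 'z': 54}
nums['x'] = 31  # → {'x': 31, 'z': 54}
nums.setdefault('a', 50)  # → 50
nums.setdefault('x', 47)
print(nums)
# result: {'x': 31, 'z': 54, 'a': 50}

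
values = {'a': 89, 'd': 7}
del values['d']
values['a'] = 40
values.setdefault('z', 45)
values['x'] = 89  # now {'a': 40, 'z': 45, 'x': 89}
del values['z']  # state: {'a': 40, 'x': 89}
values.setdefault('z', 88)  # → 88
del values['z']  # {'a': 40, 'x': 89}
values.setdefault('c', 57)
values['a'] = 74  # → {'a': 74, 'x': 89, 'c': 57}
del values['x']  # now {'a': 74, 'c': 57}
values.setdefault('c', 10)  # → 57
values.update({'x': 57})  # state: {'a': 74, 'c': 57, 'x': 57}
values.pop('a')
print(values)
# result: {'c': 57, 'x': 57}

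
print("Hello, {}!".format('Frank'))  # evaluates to Hello, Frank!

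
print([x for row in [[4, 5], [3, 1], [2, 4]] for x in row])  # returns [4, 5, 3, 1, 2, 4]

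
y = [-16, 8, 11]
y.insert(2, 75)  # [-16, 8, 75, 11]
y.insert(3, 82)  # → [-16, 8, 75, 82, 11]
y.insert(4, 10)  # [-16, 8, 75, 82, 10, 11]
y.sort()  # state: [-16, 8, 10, 11, 75, 82]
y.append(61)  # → [-16, 8, 10, 11, 75, 82, 61]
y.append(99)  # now [-16, 8, 10, 11, 75, 82, 61, 99]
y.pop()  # 99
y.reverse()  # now [61, 82, 75, 11, 10, 8, -16]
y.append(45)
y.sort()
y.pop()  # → 82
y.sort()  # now [-16, 8, 10, 11, 45, 61, 75]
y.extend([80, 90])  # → [-16, 8, 10, 11, 45, 61, 75, 80, 90]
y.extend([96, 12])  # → [-16, 8, 10, 11, 45, 61, 75, 80, 90, 96, 12]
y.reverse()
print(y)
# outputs [12, 96, 90, 80, 75, 61, 45, 11, 10, 8, -16]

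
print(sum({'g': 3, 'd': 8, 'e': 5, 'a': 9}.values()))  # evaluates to 25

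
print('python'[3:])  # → hon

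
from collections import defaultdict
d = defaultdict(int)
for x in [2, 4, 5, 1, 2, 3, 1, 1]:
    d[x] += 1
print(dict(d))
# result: {2: 2, 4: 1, 5: 1, 1: 3, 3: 1}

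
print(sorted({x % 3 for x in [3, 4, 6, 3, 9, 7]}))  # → [0, 1]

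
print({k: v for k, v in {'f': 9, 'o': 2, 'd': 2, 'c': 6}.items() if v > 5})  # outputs {'f': 9, 'c': 6}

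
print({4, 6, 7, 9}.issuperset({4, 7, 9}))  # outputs True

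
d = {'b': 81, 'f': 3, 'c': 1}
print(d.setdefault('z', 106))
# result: 106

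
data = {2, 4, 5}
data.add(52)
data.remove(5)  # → {2, 4, 52}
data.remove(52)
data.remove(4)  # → {2}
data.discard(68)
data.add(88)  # {2, 88}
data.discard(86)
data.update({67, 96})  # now {2, 67, 88, 96}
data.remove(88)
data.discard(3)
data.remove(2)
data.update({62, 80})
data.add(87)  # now {62, 67, 80, 87, 96}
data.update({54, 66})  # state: {54, 62, 66, 67, 80, 87, 96}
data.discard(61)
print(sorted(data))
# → [54, 62, 66, 67, 80, 87, 96]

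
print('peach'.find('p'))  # 0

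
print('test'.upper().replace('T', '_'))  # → _ES_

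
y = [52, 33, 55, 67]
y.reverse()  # [67, 55, 33, 52]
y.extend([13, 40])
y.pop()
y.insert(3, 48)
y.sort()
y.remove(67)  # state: [13, 33, 48, 52, 55]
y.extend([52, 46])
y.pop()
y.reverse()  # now [52, 55, 52, 48, 33, 13]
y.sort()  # [13, 33, 48, 52, 52, 55]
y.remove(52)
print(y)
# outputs [13, 33, 48, 52, 55]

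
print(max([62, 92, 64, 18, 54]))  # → 92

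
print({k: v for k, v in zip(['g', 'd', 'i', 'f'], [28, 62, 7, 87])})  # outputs {'g': 28, 'd': 62, 'i': 7, 'f': 87}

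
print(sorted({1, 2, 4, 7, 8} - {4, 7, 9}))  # [1, 2, 8]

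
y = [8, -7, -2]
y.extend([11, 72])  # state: [8, -7, -2, 11, 72]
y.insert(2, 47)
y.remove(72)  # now [8, -7, 47, -2, 11]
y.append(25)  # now [8, -7, 47, -2, 11, 25]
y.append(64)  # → [8, -7, 47, -2, 11, 25, 64]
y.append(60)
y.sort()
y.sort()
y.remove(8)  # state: [-7, -2, 11, 25, 47, 60, 64]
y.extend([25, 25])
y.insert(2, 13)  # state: [-7, -2, 13, 11, 25, 47, 60, 64, 25, 25]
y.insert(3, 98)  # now [-7, -2, 13, 98, 11, 25, 47, 60, 64, 25, 25]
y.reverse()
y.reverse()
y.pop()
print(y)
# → [-7, -2, 13, 98, 11, 25, 47, 60, 64, 25]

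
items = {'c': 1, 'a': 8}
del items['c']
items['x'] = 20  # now {'a': 8, 'x': 20}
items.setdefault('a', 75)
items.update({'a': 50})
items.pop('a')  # 50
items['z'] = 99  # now {'x': 20, 'z': 99}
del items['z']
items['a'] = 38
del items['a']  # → {'x': 20}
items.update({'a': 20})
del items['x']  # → {'a': 20}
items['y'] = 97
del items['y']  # {'a': 20}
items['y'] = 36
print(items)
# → {'a': 20, 'y': 36}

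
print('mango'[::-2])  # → onm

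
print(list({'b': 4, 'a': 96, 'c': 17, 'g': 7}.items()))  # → [('b', 4), ('a', 96), ('c', 17), ('g', 7)]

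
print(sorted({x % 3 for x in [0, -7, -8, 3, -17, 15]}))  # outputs [0, 1, 2]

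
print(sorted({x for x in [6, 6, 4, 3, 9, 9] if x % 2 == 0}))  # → [4, 6]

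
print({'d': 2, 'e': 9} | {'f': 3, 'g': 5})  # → {'d': 2, 'e': 9, 'f': 3, 'g': 5}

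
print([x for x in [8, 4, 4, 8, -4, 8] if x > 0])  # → [8, 4, 4, 8, 8]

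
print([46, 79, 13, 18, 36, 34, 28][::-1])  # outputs [28, 34, 36, 18, 13, 79, 46]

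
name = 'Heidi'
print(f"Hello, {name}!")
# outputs Hello, Heidi!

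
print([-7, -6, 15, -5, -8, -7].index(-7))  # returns 0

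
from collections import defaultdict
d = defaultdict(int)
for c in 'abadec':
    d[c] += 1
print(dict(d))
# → {'a': 2, 'b': 1, 'd': 1, 'e': 1, 'c': 1}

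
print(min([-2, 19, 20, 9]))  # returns -2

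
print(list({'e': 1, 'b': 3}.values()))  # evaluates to [1, 3]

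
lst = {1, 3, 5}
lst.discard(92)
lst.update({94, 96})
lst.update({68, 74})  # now {1, 3, 5, 68, 74, 94, 96}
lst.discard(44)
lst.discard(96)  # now {1, 3, 5, 68, 74, 94}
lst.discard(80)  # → {1, 3, 5, 68, 74, 94}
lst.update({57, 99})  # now {1, 3, 5, 57, 68, 74, 94, 99}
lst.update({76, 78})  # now {1, 3, 5, 57, 68, 74, 76, 78, 94, 99}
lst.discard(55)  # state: {1, 3, 5, 57, 68, 74, 76, 78, 94, 99}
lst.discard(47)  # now {1, 3, 5, 57, 68, 74, 76, 78, 94, 99}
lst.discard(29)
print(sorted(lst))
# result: [1, 3, 5, 57, 68, 74, 76, 78, 94, 99]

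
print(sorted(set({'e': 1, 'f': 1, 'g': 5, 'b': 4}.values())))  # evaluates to [1, 4, 5]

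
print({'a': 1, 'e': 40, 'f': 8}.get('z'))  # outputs None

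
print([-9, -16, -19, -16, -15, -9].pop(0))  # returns -9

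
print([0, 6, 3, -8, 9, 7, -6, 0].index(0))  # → 0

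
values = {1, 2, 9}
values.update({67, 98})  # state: {1, 2, 9, 67, 98}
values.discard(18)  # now {1, 2, 9, 67, 98}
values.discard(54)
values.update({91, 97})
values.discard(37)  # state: {1, 2, 9, 67, 91, 97, 98}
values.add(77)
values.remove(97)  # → {1, 2, 9, 67, 77, 91, 98}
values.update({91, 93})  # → {1, 2, 9, 67, 77, 91, 93, 98}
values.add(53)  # {1, 2, 9, 53, 67, 77, 91, 93, 98}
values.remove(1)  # {2, 9, 53, 67, 77, 91, 93, 98}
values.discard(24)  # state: {2, 9, 53, 67, 77, 91, 93, 98}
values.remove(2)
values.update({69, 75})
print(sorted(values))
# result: [9, 53, 67, 69, 75, 77, 91, 93, 98]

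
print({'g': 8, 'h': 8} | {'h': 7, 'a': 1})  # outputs {'g': 8, 'h': 7, 'a': 1}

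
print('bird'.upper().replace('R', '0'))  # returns BI0D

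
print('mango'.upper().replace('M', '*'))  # *ANGO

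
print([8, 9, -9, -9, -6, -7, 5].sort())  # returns None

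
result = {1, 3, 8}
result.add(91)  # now {1, 3, 8, 91}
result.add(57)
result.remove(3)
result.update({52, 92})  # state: {1, 8, 52, 57, 91, 92}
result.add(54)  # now {1, 8, 52, 54, 57, 91, 92}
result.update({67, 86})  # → {1, 8, 52, 54, 57, 67, 86, 91, 92}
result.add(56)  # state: {1, 8, 52, 54, 56, 57, 67, 86, 91, 92}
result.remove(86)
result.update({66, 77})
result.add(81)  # {1, 8, 52, 54, 56, 57, 66, 67, 77, 81, 91, 92}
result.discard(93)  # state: {1, 8, 52, 54, 56, 57, 66, 67, 77, 81, 91, 92}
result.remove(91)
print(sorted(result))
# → [1, 8, 52, 54, 56, 57, 66, 67, 77, 81, 92]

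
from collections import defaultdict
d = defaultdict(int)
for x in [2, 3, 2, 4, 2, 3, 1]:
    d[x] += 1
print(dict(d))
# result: {2: 3, 3: 2, 4: 1, 1: 1}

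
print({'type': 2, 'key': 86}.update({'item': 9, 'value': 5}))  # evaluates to None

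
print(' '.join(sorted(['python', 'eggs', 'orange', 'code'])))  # code eggs orange python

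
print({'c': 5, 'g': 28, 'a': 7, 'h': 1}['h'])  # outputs 1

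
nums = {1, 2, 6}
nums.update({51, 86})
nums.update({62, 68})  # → {1, 2, 6, 51, 62, 68, 86}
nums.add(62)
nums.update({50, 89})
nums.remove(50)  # {1, 2, 6, 51, 62, 68, 86, 89}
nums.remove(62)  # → {1, 2, 6, 51, 68, 86, 89}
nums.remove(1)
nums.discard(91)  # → {2, 6, 51, 68, 86, 89}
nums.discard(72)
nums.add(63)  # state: {2, 6, 51, 63, 68, 86, 89}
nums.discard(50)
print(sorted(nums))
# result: [2, 6, 51, 63, 68, 86, 89]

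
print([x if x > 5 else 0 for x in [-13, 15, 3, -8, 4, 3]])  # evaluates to [0, 15, 0, 0, 0, 0]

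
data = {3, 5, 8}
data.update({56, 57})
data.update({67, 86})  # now {3, 5, 8, 56, 57, 67, 86}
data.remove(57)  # {3, 5, 8, 56, 67, 86}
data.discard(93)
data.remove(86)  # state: {3, 5, 8, 56, 67}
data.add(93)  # {3, 5, 8, 56, 67, 93}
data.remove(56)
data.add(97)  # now {3, 5, 8, 67, 93, 97}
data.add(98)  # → {3, 5, 8, 67, 93, 97, 98}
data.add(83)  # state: {3, 5, 8, 67, 83, 93, 97, 98}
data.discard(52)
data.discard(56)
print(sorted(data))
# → [3, 5, 8, 67, 83, 93, 97, 98]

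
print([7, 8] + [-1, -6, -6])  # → [7, 8, -1, -6, -6]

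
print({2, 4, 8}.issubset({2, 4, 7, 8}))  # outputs True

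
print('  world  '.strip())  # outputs world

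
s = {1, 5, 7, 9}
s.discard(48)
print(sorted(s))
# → [1, 5, 7, 9]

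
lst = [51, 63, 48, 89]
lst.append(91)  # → [51, 63, 48, 89, 91]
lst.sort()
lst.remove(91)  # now [48, 51, 63, 89]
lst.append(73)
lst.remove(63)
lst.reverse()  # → [73, 89, 51, 48]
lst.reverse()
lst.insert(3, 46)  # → [48, 51, 89, 46, 73]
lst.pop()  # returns 73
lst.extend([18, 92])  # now [48, 51, 89, 46, 18, 92]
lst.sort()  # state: [18, 46, 48, 51, 89, 92]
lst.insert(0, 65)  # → [65, 18, 46, 48, 51, 89, 92]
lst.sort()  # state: [18, 46, 48, 51, 65, 89, 92]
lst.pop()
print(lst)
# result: [18, 46, 48, 51, 65, 89]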